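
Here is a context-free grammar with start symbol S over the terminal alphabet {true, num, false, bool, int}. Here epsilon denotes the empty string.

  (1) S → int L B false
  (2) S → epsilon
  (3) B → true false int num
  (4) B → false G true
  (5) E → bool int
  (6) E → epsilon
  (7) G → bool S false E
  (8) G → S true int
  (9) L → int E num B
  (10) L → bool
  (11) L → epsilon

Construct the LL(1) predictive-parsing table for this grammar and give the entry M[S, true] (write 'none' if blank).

S → epsilon

FIRST(S): from S→int L B false we get {int}; from S→epsilon we get {epsilon}. So FIRST(S) = {epsilon, int}.
FIRST(B): from B→true false int num we get {true}; from B→false G true we get {false}. So FIRST(B) = {false, true}.
FIRST(E): from E→bool int we get {bool}; from E→epsilon we get {epsilon}. So FIRST(E) = {epsilon, bool}.
FIRST(L): from L→int E num B we get {int}; from L→bool we get {bool}; from L→epsilon we get {epsilon}. So FIRST(L) = {epsilon, bool, int}.
FIRST(G): from G→bool S false E we get {bool}; from G→S true int we get {int, true}. So FIRST(G) = {bool, int, true}.
FOLLOW(S) includes $ since S is the start symbol.
FOLLOW(S): in G→bool S false E, S is followed by false E with FIRST {false}; in G→S true int, S is followed by true int with FIRST {true}. Thus FOLLOW(S) = {$, false, true}.
For S → int L B false: FIRST(int L B false) = {int}, so it goes in M[S, t] for t ∈ {int}.
For S → epsilon: FIRST(epsilon) = {epsilon}, so it goes in M[S, t] for t ∈ {}; since epsilon ∈ FIRST, also for every t ∈ FOLLOW(S) = {$, false, true}.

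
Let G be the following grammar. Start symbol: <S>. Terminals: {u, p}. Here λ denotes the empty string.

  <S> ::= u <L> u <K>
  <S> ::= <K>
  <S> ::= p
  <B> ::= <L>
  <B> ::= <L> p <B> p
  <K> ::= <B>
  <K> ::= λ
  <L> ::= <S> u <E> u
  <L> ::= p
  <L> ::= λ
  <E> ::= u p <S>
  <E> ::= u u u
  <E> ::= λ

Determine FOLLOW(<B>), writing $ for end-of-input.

{$, p, u}

FIRST(<E>): from <E>::=u p <S> we get {u}; from <E>::=u u u we get {u}; from <E>::=λ we get {λ}. So FIRST(<E>) = {λ, u}.
FIRST(<S>): from <S>::=u <L> u <K> we get {u}; from <S>::=<K> we get {λ, p, u}; from <S>::=p we get {p}. So FIRST(<S>) = {λ, p, u}.
FIRST(<L>): from <L>::=<S> u <E> u we get {p, u}; from <L>::=p we get {p}; from <L>::=λ we get {λ}. So FIRST(<L>) = {λ, p, u}.
FIRST(<B>): from <B>::=<L> we get {λ, p, u}; from <B>::=<L> p <B> p we get {p, u}. So FIRST(<B>) = {λ, p, u}.
FIRST(<K>): from <K>::=<B> we get {λ, p, u}; from <K>::=λ we get {λ}. So FIRST(<K>) = {λ, p, u}.
FOLLOW(<S>) includes $ since <S> is the start symbol.
FOLLOW(<E>): in <L>::=<S> u <E> u, <E> is followed by u with FIRST {u}. Thus FOLLOW(<E>) = {u}.
FOLLOW(<S>): in <L>::=<S> u <E> u, <S> is followed by u <E> u with FIRST {u}; in <E>::=u p <S>, the suffix after <S> is empty, so FOLLOW(<S>) ⊇ FOLLOW(<E>) = {u}. Thus FOLLOW(<S>) = {$, u}.
FOLLOW(<K>): in <S>::=u <L> u <K>, the suffix after <K> is empty, so FOLLOW(<K>) ⊇ FOLLOW(<S>) = {$, u}; in <S>::=<K>, the suffix after <K> is empty, so FOLLOW(<K>) ⊇ FOLLOW(<S>) = {$, u}. Thus FOLLOW(<K>) = {$, u}.
FOLLOW(<B>): in <B>::=<L> p <B> p, <B> is followed by p with FIRST {p}; in <K>::=<B>, the suffix after <B> is empty, so FOLLOW(<B>) ⊇ FOLLOW(<K>) = {$, u}. Thus FOLLOW(<B>) = {$, p, u}.
FOLLOW(<L>): in <S>::=u <L> u <K>, <L> is followed by u <K> with FIRST {u}; in <B>::=<L>, the suffix after <L> is empty, so FOLLOW(<L>) ⊇ FOLLOW(<B>) = {$, p, u}; in <B>::=<L> p <B> p, <L> is followed by p <B> p with FIRST {p}. Thus FOLLOW(<L>) = {$, p, u}.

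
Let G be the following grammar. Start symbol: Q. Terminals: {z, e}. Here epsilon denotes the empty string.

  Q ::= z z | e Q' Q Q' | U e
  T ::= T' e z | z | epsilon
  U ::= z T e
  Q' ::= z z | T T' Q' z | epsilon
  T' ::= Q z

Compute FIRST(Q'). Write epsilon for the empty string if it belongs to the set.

{epsilon, e, z}

FIRST(U): from U::=z T e we get {z}. So FIRST(U) = {z}.
FIRST(Q): from Q::=z z we get {z}; from Q::=e Q' Q Q' we get {e}; from Q::=U e we get {z}. So FIRST(Q) = {e, z}.
FIRST(T'): from T'::=Q z we get {e, z}. So FIRST(T') = {e, z}.
FIRST(T): from T::=T' e z we get {e, z}; from T::=z we get {z}; from T::=epsilon we get {epsilon}. So FIRST(T) = {epsilon, e, z}.
FIRST(Q'): from Q'::=z z we get {z}; from Q'::=T T' Q' z we get {e, z}; from Q'::=epsilon we get {epsilon}. So FIRST(Q') = {epsilon, e, z}.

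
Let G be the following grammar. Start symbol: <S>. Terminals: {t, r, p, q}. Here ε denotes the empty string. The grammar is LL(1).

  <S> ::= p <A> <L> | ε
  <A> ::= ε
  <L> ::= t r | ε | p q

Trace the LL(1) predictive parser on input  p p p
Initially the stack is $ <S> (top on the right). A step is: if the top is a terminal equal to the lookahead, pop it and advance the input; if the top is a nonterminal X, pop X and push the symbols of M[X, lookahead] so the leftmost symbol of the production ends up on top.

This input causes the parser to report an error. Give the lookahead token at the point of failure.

     Stack        Input    Action
  1  $ <S>        p p p $  expand <S> ::= p <A> <L>
  2  $ <L> <A> p  p p p $  match p
  3  $ <L> <A>    p p $    expand <A> ::= ε
  4  $ <L>        p p $    expand <L> ::= p q
  5  $ q p        p p $    match p
  6  $ q          p $      error: top is terminal q but lookahead is p

p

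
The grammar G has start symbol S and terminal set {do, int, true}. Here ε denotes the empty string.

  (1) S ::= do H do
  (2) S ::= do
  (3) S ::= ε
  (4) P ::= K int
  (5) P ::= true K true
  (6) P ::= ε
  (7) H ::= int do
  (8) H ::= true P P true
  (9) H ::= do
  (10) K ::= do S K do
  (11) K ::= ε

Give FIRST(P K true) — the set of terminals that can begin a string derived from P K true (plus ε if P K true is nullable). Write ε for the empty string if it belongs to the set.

{do, int, true}

FIRST(S): from S::=do H do we get {do}; from S::=do we get {do}; from S::=ε we get {ε}. So FIRST(S) = {ε, do}.
FIRST(H): from H::=int do we get {int}; from H::=true P P true we get {true}; from H::=do we get {do}. So FIRST(H) = {do, int, true}.
FIRST(K): from K::=do S K do we get {do}; from K::=ε we get {ε}. So FIRST(K) = {ε, do}.
FIRST(P): from P::=K int we get {do, int}; from P::=true K true we get {true}; from P::=ε we get {ε}. So FIRST(P) = {ε, do, int, true}.
FIRST(P K true): take FIRST of each symbol in turn, carrying on past any symbol whose FIRST contains ε; result {do, int, true}.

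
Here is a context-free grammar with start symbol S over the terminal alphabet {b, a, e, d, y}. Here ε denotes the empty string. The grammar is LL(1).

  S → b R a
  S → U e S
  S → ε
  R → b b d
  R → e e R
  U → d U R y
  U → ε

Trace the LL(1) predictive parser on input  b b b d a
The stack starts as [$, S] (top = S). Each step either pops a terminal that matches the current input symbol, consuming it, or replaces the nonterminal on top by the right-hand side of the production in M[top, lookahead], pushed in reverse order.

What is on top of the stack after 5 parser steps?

     Stack      Input        Action
  1  $ S        b b b d a $  expand S → b R a
  2  $ a R b    b b b d a $  match b
  3  $ a R      b b d a $    expand R → b b d
  4  $ a d b b  b b d a $    match b
  5  $ a d b    b d a $      match b
Stack after step 5: $ a d (top = d).

d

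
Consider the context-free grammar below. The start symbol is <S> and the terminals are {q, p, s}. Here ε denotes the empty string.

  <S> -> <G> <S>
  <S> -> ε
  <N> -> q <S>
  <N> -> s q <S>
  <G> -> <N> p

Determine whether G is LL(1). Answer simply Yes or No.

FIRST(<S>) = {ε, q, s}
FIRST(<N>) = {q, s}
FIRST(<G>) = {q, s}
FOLLOW(<S>) = {$, p}
FOLLOW(<N>) = {p}
FOLLOW(<G>) = {$, p, q, s}
Each cell of M receives at most one production.

Yes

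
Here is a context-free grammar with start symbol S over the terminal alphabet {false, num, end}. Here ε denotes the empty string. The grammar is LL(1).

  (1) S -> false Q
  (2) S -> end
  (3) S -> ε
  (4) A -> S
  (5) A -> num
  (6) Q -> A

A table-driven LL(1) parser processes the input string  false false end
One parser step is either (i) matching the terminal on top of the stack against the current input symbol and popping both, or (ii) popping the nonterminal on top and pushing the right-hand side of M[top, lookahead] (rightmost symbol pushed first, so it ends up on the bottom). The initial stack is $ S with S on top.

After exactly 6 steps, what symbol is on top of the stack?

Q

     Stack      Input              Action
  1  $ S        false false end $  expand S -> false Q
  2  $ Q false  false false end $  match false
  3  $ Q        false end $        expand Q -> A
  4  $ A        false end $        expand A -> S
  5  $ S        false end $        expand S -> false Q
  6  $ Q false  false end $        match false
Stack after step 6: $ Q (top = Q).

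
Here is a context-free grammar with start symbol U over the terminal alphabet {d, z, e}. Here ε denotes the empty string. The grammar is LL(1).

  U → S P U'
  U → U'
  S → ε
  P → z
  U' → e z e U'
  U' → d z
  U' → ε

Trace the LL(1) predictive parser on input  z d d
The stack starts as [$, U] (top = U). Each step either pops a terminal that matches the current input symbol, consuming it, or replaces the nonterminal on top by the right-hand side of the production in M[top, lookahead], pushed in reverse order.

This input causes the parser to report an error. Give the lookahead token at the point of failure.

step 1: stack=$ U  input=z d d $  — expand U → S P U'
step 2: stack=$ U' P S  input=z d d $  — expand S → ε
step 3: stack=$ U' P  input=z d d $  — expand P → z
step 4: stack=$ U' z  input=z d d $  — match z
step 5: stack=$ U'  input=d d $  — expand U' → d z
step 6: stack=$ z d  input=d d $  — match d
step 7: stack=$ z  input=d $  — error: top is terminal z but lookahead is d

d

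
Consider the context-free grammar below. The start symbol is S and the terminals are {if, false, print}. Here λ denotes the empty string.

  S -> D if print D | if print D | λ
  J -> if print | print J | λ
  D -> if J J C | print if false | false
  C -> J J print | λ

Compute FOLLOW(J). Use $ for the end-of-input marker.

{$, if, print}

FIRST(J): from J->if print we get {if}; from J->print J we get {print}; from J->λ we get {λ}. So FIRST(J) = {λ, if, print}.
FIRST(D): from D->if J J C we get {if}; from D->print if false we get {print}; from D->false we get {false}. So FIRST(D) = {false, if, print}.
FIRST(S): from S->D if print D we get {false, if, print}; from S->if print D we get {if}; from S->λ we get {λ}. So FIRST(S) = {λ, false, if, print}.
FIRST(C): from C->J J print we get {if, print}; from C->λ we get {λ}. So FIRST(C) = {λ, if, print}.
FOLLOW(S) includes $ since S is the start symbol.
FOLLOW(S): S appears on no right-hand side. Thus FOLLOW(S) = {$}.
FOLLOW(D): in S->D if print D (occurrence 1), D is followed by if print D with FIRST {if}; in S->D if print D (occurrence 2), the suffix after D is empty, so FOLLOW(D) ⊇ FOLLOW(S) = {$}; in S->if print D, the suffix after D is empty, so FOLLOW(D) ⊇ FOLLOW(S) = {$}. Thus FOLLOW(D) = {$, if}.
FOLLOW(J): in J->print J, the suffix after J is empty (adds nothing new); in D->if J J C (occurrence 1), J is followed by J C with FIRST {λ, if, print}; in D->if J J C (occurrence 1), the suffix after J is nullable, so FOLLOW(J) ⊇ FOLLOW(D) = {$, if}; in D->if J J C (occurrence 2), J is followed by C with FIRST {λ, if, print}; in D->if J J C (occurrence 2), the suffix after J is nullable, so FOLLOW(J) ⊇ FOLLOW(D) = {$, if}; in C->J J print (occurrence 1), J is followed by J print with FIRST {if, print}; in C->J J print (occurrence 2), J is followed by print with FIRST {print}. Thus FOLLOW(J) = {$, if, print}.
FOLLOW(C): in D->if J J C, the suffix after C is empty, so FOLLOW(C) ⊇ FOLLOW(D) = {$, if}. Thus FOLLOW(C) = {$, if}.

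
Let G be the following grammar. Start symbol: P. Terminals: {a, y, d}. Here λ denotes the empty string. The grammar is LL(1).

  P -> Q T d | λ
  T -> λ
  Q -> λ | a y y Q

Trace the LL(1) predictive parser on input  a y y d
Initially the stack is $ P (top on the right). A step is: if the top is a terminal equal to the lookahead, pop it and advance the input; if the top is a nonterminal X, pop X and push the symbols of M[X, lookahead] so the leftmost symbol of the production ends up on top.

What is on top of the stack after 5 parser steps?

     Stack          Input      Action
  1  $ P            a y y d $  expand P -> Q T d
  2  $ d T Q        a y y d $  expand Q -> a y y Q
  3  $ d T Q y y a  a y y d $  match a
  4  $ d T Q y y    y y d $    match y
  5  $ d T Q y      y d $      match y
Stack after step 5: $ d T Q (top = Q).

Q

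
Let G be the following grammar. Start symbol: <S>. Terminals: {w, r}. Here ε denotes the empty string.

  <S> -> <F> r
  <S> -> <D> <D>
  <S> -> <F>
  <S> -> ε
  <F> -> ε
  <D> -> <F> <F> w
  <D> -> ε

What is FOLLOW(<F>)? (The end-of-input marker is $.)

{$, r, w}

FIRST(<F>): from <F>->ε we get {ε}. So FIRST(<F>) = {ε}.
FIRST(<D>): from <D>-><F> <F> w we get {w}; from <D>->ε we get {ε}. So FIRST(<D>) = {ε, w}.
FIRST(<S>): from <S>-><F> r we get {r}; from <S>-><D> <D> we get {ε, w}; from <S>-><F> we get {ε}; from <S>->ε we get {ε}. So FIRST(<S>) = {ε, r, w}.
FOLLOW(<S>) includes $ since <S> is the start symbol.
FOLLOW(<S>): <S> appears on no right-hand side. Thus FOLLOW(<S>) = {$}.
FOLLOW(<F>): in <S>-><F> r, <F> is followed by r with FIRST {r}; in <S>-><F>, the suffix after <F> is empty, so FOLLOW(<F>) ⊇ FOLLOW(<S>) = {$}; in <D>-><F> <F> w (occurrence 1), <F> is followed by <F> w with FIRST {w}; in <D>-><F> <F> w (occurrence 2), <F> is followed by w with FIRST {w}. Thus FOLLOW(<F>) = {$, r, w}.
FOLLOW(<D>): in <S>-><D> <D> (occurrence 1), <D> is followed by <D> with FIRST {ε, w}; in <S>-><D> <D> (occurrence 1), the suffix after <D> is nullable, so FOLLOW(<D>) ⊇ FOLLOW(<S>) = {$}; in <S>-><D> <D> (occurrence 2), the suffix after <D> is empty, so FOLLOW(<D>) ⊇ FOLLOW(<S>) = {$}. Thus FOLLOW(<D>) = {$, w}.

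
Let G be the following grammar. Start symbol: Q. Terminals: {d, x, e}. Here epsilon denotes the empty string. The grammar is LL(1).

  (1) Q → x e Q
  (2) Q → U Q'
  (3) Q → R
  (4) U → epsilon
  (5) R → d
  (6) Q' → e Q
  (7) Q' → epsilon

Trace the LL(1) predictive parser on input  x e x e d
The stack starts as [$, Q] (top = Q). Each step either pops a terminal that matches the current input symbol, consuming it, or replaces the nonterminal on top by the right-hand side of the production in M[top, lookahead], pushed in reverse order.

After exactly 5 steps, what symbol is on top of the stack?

     Stack    Input        Action
  1  $ Q      x e x e d $  expand Q → x e Q
  2  $ Q e x  x e x e d $  match x
  3  $ Q e    e x e d $    match e
  4  $ Q      x e d $      expand Q → x e Q
  5  $ Q e x  x e d $      match x
Stack after step 5: $ Q e (top = e).

e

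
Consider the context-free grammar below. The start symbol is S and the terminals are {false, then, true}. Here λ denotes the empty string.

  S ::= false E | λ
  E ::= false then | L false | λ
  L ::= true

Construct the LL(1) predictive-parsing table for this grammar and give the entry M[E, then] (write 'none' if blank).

FIRST(S) = {λ, false}
FIRST(L) = {true}
FIRST(E) = {λ, false, true}  (via L false)
FOLLOW(S) includes $ since S is the start symbol.
FOLLOW(S): S appears on no right-hand side. Thus FOLLOW(S) = {$}.
FOLLOW(E): in S::=false E, the suffix after E is empty, so FOLLOW(E) ⊇ FOLLOW(S) = {$}. Thus FOLLOW(E) = {$}.
For E ::= false then: FIRST(false then) = {false}, so it goes in M[E, t] for t ∈ {false}.
For E ::= L false: FIRST(L false) = {true}, so it goes in M[E, t] for t ∈ {true}.
For E ::= λ: FIRST(λ) = {λ}, so it goes in M[E, t] for t ∈ {}; since λ ∈ FIRST, also for every t ∈ FOLLOW(E) = {$}.
None of these place a production in M[E, then].

none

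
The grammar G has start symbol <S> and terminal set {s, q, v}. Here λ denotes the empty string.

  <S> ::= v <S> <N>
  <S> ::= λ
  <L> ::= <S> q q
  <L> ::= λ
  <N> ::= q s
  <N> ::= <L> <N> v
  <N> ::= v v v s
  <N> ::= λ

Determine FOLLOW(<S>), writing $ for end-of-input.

FIRST(<S>) = {λ, v}
FIRST(<L>) = {λ, q, v}  (via <S> q q)
FIRST(<N>) = {λ, q, v}  (via <L> <N> v)
FOLLOW(<S>) includes $ since <S> is the start symbol.
FOLLOW(<S>): in <S>::=v <S> <N>, <S> is followed by <N> with FIRST {λ, q, v}; in <S>::=v <S> <N>, the suffix after <S> is nullable (adds nothing new); in <L>::=<S> q q, <S> is followed by q q with FIRST {q}. Thus FOLLOW(<S>) = {$, q, v}.
FOLLOW(<L>): in <N>::=<L> <N> v, <L> is followed by <N> v with FIRST {q, v}. Thus FOLLOW(<L>) = {q, v}.
FOLLOW(<N>): in <S>::=v <S> <N>, the suffix after <N> is empty, so FOLLOW(<N>) ⊇ FOLLOW(<S>) = {$, q, v}; in <N>::=<L> <N> v, <N> is followed by v with FIRST {v}. Thus FOLLOW(<N>) = {$, q, v}.

{$, q, v}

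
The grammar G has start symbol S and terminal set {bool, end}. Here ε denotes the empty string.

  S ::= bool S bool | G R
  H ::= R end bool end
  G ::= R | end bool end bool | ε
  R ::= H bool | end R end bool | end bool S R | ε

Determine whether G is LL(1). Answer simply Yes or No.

No

FIRST(S) = {ε, bool, end}
FIRST(H) = {end}
FIRST(G) = {ε, end}
FIRST(R) = {ε, end}
FOLLOW(S) = {$, bool, end}
FOLLOW(H) = {bool}
FOLLOW(G) = {$, bool, end}
FOLLOW(R) = {$, bool, end}
Cell M[G, $] receives both G ::= R and G ::= ε — the grammar is not LL(1).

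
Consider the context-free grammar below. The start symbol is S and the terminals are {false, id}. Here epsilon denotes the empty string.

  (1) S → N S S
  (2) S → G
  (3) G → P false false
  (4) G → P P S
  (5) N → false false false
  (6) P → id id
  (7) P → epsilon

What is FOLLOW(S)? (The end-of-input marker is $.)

{$, false, id}

FIRST(N): from N→false false false we get {false}. So FIRST(N) = {false}.
FIRST(P): from P→id id we get {id}; from P→epsilon we get {epsilon}. So FIRST(P) = {epsilon, id}.
FIRST(S): from S→N S S we get {false}; from S→G we get {false, id}. So FIRST(S) = {false, id}.
FIRST(G): from G→P false false we get {false, id}; from G→P P S we get {false, id}. So FIRST(G) = {false, id}.
FOLLOW(S) includes $ since S is the start symbol.
FOLLOW(N): in S→N S S, N is followed by S S with FIRST {false, id}. Thus FOLLOW(N) = {false, id}.
FOLLOW(P): in G→P false false, P is followed by false false with FIRST {false}; in G→P P S (occurrence 1), P is followed by P S with FIRST {false, id}; in G→P P S (occurrence 2), P is followed by S with FIRST {false, id}. Thus FOLLOW(P) = {false, id}.
FOLLOW(S): in S→N S S (occurrence 1), S is followed by S with FIRST {false, id}; in S→N S S (occurrence 2), the suffix after S is empty (adds nothing new); in G→P P S, the suffix after S is empty, so FOLLOW(S) ⊇ FOLLOW(G) = {$, false, id}. Thus FOLLOW(S) = {$, false, id}.
FOLLOW(G): in S→G, the suffix after G is empty, so FOLLOW(G) ⊇ FOLLOW(S) = {$, false, id}. Thus FOLLOW(G) = {$, false, id}.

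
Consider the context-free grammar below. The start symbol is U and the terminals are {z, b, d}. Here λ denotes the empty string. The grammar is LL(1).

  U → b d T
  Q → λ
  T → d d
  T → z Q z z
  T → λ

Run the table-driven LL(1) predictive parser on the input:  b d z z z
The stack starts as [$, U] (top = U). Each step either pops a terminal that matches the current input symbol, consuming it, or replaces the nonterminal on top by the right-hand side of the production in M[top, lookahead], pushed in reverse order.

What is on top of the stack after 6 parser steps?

z

step 1: stack=$ U  input=b d z z z $  — expand U → b d T
step 2: stack=$ T d b  input=b d z z z $  — match b
step 3: stack=$ T d  input=d z z z $  — match d
step 4: stack=$ T  input=z z z $  — expand T → z Q z z
step 5: stack=$ z z Q z  input=z z z $  — match z
step 6: stack=$ z z Q  input=z z $  — expand Q → λ
Stack after step 6: $ z z (top = z).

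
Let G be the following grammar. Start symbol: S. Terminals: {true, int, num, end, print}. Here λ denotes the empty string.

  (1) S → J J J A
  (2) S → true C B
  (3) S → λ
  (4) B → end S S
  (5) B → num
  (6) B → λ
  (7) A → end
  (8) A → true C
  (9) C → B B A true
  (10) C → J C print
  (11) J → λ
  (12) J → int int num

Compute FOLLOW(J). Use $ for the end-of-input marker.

FIRST(B) = {λ, end, num}
FIRST(A) = {end, true}
FIRST(J) = {λ, int}
FIRST(S) = {λ, end, int, true}  (via J J J A)
FIRST(C) = {end, int, num, true}  (via B B A true, J C print)
FOLLOW(S) includes $ since S is the start symbol.
FOLLOW(J): in S→J J J A (occurrence 1), J is followed by J J A with FIRST {end, int, true}; in S→J J J A (occurrence 2), J is followed by J A with FIRST {end, int, true}; in S→J J J A (occurrence 3), J is followed by A with FIRST {end, true}; in C→J C print, J is followed by C print with FIRST {end, int, num, true}. Thus FOLLOW(J) = {end, int, num, true}.
FOLLOW(S): in B→end S S (occurrence 1), S is followed by S with FIRST {λ, end, int, true}; in B→end S S (occurrence 1), the suffix after S is nullable, so FOLLOW(S) ⊇ FOLLOW(B) = {$, end, int, num, true}; in B→end S S (occurrence 2), the suffix after S is empty, so FOLLOW(S) ⊇ FOLLOW(B) = {$, end, int, num, true}. Thus FOLLOW(S) = {$, end, int, num, true}.
FOLLOW(B): in S→true C B, the suffix after B is empty, so FOLLOW(B) ⊇ FOLLOW(S) = {$, end, int, num, true}; in C→B B A true (occurrence 1), B is followed by B A true with FIRST {end, num, true}; in C→B B A true (occurrence 2), B is followed by A true with FIRST {end, true}. Thus FOLLOW(B) = {$, end, int, num, true}.
FOLLOW(A): in S→J J J A, the suffix after A is empty, so FOLLOW(A) ⊇ FOLLOW(S) = {$, end, int, num, true}; in C→B B A true, A is followed by true with FIRST {true}. Thus FOLLOW(A) = {$, end, int, num, true}.
FOLLOW(C): in S→true C B, C is followed by B with FIRST {λ, end, num}; in S→true C B, the suffix after C is nullable, so FOLLOW(C) ⊇ FOLLOW(S) = {$, end, int, num, true}; in A→true C, the suffix after C is empty, so FOLLOW(C) ⊇ FOLLOW(A) = {$, end, int, num, true}; in C→J C print, C is followed by print with FIRST {print}. Thus FOLLOW(C) = {$, end, int, num, print, true}.

{end, int, num, true}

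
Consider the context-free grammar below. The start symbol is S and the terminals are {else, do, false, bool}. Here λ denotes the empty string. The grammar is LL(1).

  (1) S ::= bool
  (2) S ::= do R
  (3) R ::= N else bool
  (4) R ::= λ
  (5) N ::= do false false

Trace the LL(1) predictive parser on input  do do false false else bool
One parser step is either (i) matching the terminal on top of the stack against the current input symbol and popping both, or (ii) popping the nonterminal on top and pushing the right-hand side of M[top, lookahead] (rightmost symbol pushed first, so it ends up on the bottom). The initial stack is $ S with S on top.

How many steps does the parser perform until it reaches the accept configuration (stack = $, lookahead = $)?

9

     Stack                       Input                          Action
  1  $ S                         do do false false else bool $  expand S ::= do R
  2  $ R do                      do do false false else bool $  match do
  3  $ R                         do false false else bool $     expand R ::= N else bool
  4  $ bool else N               do false false else bool $     expand N ::= do false false
  5  $ bool else false false do  do false false else bool $     match do
  6  $ bool else false false     false false else bool $        match false
  7  $ bool else false           false else bool $              match false
  8  $ bool else                 else bool $                    match else
  9  $ bool                      bool $                         match bool
Accept reached after 9 steps.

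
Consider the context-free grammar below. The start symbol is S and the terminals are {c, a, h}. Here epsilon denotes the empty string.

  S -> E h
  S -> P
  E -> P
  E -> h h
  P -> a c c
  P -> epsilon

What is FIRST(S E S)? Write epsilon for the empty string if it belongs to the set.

{epsilon, a, h}

FIRST(P): from P->a c c we get {a}; from P->epsilon we get {epsilon}. So FIRST(P) = {epsilon, a}.
FIRST(E): from E->P we get {epsilon, a}; from E->h h we get {h}. So FIRST(E) = {epsilon, a, h}.
FIRST(S): from S->E h we get {a, h}; from S->P we get {epsilon, a}. So FIRST(S) = {epsilon, a, h}.
FIRST(S E S): take FIRST of each symbol in turn, carrying on past any symbol whose FIRST contains epsilon; result {epsilon, a, h}.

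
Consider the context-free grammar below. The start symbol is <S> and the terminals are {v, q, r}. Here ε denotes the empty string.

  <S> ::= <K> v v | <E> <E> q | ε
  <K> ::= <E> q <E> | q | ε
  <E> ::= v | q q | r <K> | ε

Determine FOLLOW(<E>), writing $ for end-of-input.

{q, r, v}

FIRST(<E>) = {ε, q, r, v}
FIRST(<K>) = {ε, q, r, v}  (via <E> q <E>)
FIRST(<S>) = {ε, q, r, v}  (via <K> v v, <E> <E> q)
FOLLOW(<S>) includes $ since <S> is the start symbol.
FOLLOW(<S>): <S> appears on no right-hand side. Thus FOLLOW(<S>) = {$}.
FOLLOW(<K>): in <S>::=<K> v v, <K> is followed by v v with FIRST {v}; in <E>::=r <K>, the suffix after <K> is empty, so FOLLOW(<K>) ⊇ FOLLOW(<E>) = {q, r, v}. Thus FOLLOW(<K>) = {q, r, v}.
FOLLOW(<E>): in <S>::=<E> <E> q (occurrence 1), <E> is followed by <E> q with FIRST {q, r, v}; in <S>::=<E> <E> q (occurrence 2), <E> is followed by q with FIRST {q}; in <K>::=<E> q <E> (occurrence 1), <E> is followed by q <E> with FIRST {q}; in <K>::=<E> q <E> (occurrence 2), the suffix after <E> is empty, so FOLLOW(<E>) ⊇ FOLLOW(<K>) = {q, r, v}. Thus FOLLOW(<E>) = {q, r, v}.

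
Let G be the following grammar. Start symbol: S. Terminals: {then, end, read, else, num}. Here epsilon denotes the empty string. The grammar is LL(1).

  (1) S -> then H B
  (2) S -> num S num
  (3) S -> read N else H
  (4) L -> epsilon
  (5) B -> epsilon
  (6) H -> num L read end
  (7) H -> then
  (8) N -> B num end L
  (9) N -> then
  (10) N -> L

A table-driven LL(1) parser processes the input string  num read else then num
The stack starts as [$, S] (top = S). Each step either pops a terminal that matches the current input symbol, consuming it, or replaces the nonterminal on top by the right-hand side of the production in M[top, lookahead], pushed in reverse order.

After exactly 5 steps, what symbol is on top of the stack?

L

     Stack                Input                     Action
  1  $ S                  num read else then num $  expand S -> num S num
  2  $ num S num          num read else then num $  match num
  3  $ num S              read else then num $      expand S -> read N else H
  4  $ num H else N read  read else then num $      match read
  5  $ num H else N       else then num $           expand N -> L
Stack after step 5: $ num H else L (top = L).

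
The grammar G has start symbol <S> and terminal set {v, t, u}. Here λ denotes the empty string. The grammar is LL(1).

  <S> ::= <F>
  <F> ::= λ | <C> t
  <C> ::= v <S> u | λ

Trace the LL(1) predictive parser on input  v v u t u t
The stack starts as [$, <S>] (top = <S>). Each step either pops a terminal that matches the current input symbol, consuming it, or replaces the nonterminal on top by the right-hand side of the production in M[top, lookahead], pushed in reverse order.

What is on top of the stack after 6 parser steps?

<C>

step 1: stack=$ <S>  input=v v u t u t $  — expand <S> ::= <F>
step 2: stack=$ <F>  input=v v u t u t $  — expand <F> ::= <C> t
step 3: stack=$ t <C>  input=v v u t u t $  — expand <C> ::= v <S> u
step 4: stack=$ t u <S> v  input=v v u t u t $  — match v
step 5: stack=$ t u <S>  input=v u t u t $  — expand <S> ::= <F>
step 6: stack=$ t u <F>  input=v u t u t $  — expand <F> ::= <C> t
Stack after step 6: $ t u t <C> (top = <C>).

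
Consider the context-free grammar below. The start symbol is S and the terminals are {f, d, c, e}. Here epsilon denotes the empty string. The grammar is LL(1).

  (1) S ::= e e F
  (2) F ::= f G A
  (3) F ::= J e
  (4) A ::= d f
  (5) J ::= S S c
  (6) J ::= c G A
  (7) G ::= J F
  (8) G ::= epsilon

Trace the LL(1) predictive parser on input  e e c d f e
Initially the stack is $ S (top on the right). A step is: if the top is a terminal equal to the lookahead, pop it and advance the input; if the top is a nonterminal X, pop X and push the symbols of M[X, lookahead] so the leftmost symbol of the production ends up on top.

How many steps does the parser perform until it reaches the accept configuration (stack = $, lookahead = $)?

      Stack      Input          Action
   1  $ S        e e c d f e $  expand S ::= e e F
   2  $ F e e    e e c d f e $  match e
   3  $ F e      e c d f e $    match e
   4  $ F        c d f e $      expand F ::= J e
   5  $ e J      c d f e $      expand J ::= c G A
   6  $ e A G c  c d f e $      match c
   7  $ e A G    d f e $        expand G ::= epsilon
   8  $ e A      d f e $        expand A ::= d f
   9  $ e f d    d f e $        match d
  10  $ e f      f e $          match f
  11  $ e        e $            match e
Accept reached after 11 steps.

11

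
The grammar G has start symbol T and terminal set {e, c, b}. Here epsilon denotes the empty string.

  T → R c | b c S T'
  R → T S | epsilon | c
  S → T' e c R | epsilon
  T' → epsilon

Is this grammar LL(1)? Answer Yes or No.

FIRST(T) = {b, c}
FIRST(R) = {epsilon, b, c}
FIRST(S) = {epsilon, e}
FIRST(T') = {epsilon}
FOLLOW(T) = {$, c, e}
FOLLOW(R) = {$, c, e}
FOLLOW(S) = {$, c, e}
FOLLOW(T') = {$, c, e}
Cell M[R, c] receives both R → T S and R → epsilon and R → c — the grammar is not LL(1).

No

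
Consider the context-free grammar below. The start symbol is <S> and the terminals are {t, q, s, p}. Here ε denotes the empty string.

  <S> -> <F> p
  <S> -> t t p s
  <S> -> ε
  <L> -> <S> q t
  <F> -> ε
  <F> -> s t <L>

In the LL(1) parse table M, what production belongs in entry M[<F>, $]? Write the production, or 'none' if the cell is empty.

FIRST(<F>) = {ε, s}
FIRST(<S>) = {ε, p, s, t}  (via <F> p)
FIRST(<L>) = {p, q, s, t}  (via <S> q t)
FOLLOW(<S>) includes $ since <S> is the start symbol.
FOLLOW(<F>): in <S>-><F> p, <F> is followed by p with FIRST {p}. Thus FOLLOW(<F>) = {p}.
For <F> -> ε: FIRST(ε) = {ε}, so it goes in M[<F>, t] for t ∈ {}; since ε ∈ FIRST, also for every t ∈ FOLLOW(<F>) = {p}.
For <F> -> s t <L>: FIRST(s t <L>) = {s}, so it goes in M[<F>, t] for t ∈ {s}.
None of these place a production in M[<F>, $].

none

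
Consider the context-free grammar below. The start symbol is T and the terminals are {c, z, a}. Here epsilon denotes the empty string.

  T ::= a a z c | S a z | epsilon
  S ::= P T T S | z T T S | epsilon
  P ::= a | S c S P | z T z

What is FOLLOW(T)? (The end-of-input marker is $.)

FIRST(T) = {epsilon, a, c, z}  (via S a z)
FIRST(S) = {epsilon, a, c, z}  (via P T T S)
FIRST(P) = {a, c, z}  (via S c S P)
FOLLOW(T) includes $ since T is the start symbol.
FOLLOW(S): in T::=S a z, S is followed by a z with FIRST {a}; in S::=P T T S, the suffix after S is empty (adds nothing new); in S::=z T T S, the suffix after S is empty (adds nothing new); in P::=S c S P (occurrence 1), S is followed by c S P with FIRST {c}; in P::=S c S P (occurrence 2), S is followed by P with FIRST {a, c, z}. Thus FOLLOW(S) = {a, c, z}.
FOLLOW(T): in S::=P T T S (occurrence 1), T is followed by T S with FIRST {epsilon, a, c, z}; in S::=P T T S (occurrence 1), the suffix after T is nullable, so FOLLOW(T) ⊇ FOLLOW(S) = {a, c, z}; in S::=P T T S (occurrence 2), T is followed by S with FIRST {epsilon, a, c, z}; in S::=P T T S (occurrence 2), the suffix after T is nullable, so FOLLOW(T) ⊇ FOLLOW(S) = {a, c, z}; in S::=z T T S (occurrence 1), T is followed by T S with FIRST {epsilon, a, c, z}; in S::=z T T S (occurrence 1), the suffix after T is nullable, so FOLLOW(T) ⊇ FOLLOW(S) = {a, c, z}; in S::=z T T S (occurrence 2), T is followed by S with FIRST {epsilon, a, c, z}; in S::=z T T S (occurrence 2), the suffix after T is nullable, so FOLLOW(T) ⊇ FOLLOW(S) = {a, c, z}; in P::=z T z, T is followed by z with FIRST {z}. Thus FOLLOW(T) = {$, a, c, z}.
FOLLOW(P): in S::=P T T S, P is followed by T T S with FIRST {epsilon, a, c, z}; in S::=P T T S, the suffix after P is nullable, so FOLLOW(P) ⊇ FOLLOW(S) = {a, c, z}; in P::=S c S P, the suffix after P is empty (adds nothing new). Thus FOLLOW(P) = {a, c, z}.

{$, a, c, z}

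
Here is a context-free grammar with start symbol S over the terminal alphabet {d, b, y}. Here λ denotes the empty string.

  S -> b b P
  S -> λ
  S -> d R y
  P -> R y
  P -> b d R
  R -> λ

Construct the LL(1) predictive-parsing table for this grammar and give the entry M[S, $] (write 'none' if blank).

S -> λ

FIRST(S) = {λ, b, d}
FIRST(R) = {λ}
FIRST(P) = {b, y}  (via R y)
FOLLOW(S) includes $ since S is the start symbol.
FOLLOW(S): S appears on no right-hand side. Thus FOLLOW(S) = {$}.
For S -> b b P: FIRST(b b P) = {b}, so it goes in M[S, t] for t ∈ {b}.
For S -> λ: FIRST(λ) = {λ}, so it goes in M[S, t] for t ∈ {}; since λ ∈ FIRST, also for every t ∈ FOLLOW(S) = {$}.
For S -> d R y: FIRST(d R y) = {d}, so it goes in M[S, t] for t ∈ {d}.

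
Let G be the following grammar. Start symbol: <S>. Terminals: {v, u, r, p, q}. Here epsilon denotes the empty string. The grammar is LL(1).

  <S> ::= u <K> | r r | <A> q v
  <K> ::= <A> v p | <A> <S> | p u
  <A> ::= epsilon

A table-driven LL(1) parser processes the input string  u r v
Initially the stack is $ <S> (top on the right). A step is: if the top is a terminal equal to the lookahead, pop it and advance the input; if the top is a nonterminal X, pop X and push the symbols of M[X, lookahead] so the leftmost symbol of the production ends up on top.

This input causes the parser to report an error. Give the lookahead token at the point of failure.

v

step 1: stack=$ <S>  input=u r v $  — expand <S> ::= u <K>
step 2: stack=$ <K> u  input=u r v $  — match u
step 3: stack=$ <K>  input=r v $  — expand <K> ::= <A> <S>
step 4: stack=$ <S> <A>  input=r v $  — expand <A> ::= epsilon
step 5: stack=$ <S>  input=r v $  — expand <S> ::= r r
step 6: stack=$ r r  input=r v $  — match r
step 7: stack=$ r  input=v $  — error: top is terminal r but lookahead is v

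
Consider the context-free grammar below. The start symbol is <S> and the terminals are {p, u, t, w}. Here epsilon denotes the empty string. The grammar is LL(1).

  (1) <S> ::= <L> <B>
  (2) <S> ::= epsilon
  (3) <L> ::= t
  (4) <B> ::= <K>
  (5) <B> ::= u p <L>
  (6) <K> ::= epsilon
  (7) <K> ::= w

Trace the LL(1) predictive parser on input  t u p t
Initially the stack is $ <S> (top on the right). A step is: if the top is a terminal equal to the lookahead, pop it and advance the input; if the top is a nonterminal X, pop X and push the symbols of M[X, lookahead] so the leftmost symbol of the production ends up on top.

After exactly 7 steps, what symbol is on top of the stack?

t

step 1: stack=$ <S>  input=t u p t $  — expand <S> ::= <L> <B>
step 2: stack=$ <B> <L>  input=t u p t $  — expand <L> ::= t
step 3: stack=$ <B> t  input=t u p t $  — match t
step 4: stack=$ <B>  input=u p t $  — expand <B> ::= u p <L>
step 5: stack=$ <L> p u  input=u p t $  — match u
step 6: stack=$ <L> p  input=p t $  — match p
step 7: stack=$ <L>  input=t $  — expand <L> ::= t
Stack after step 7: $ t (top = t).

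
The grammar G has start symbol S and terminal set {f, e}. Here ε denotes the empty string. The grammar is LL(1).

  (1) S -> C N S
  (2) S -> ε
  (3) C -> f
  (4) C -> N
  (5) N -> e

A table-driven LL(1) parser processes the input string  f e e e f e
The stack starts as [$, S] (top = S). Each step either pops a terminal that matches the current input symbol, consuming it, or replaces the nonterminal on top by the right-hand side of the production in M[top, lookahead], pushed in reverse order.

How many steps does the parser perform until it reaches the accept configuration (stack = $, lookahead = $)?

17

      Stack    Input          Action
   1  $ S      f e e e f e $  expand S -> C N S
   2  $ S N C  f e e e f e $  expand C -> f
   3  $ S N f  f e e e f e $  match f
   4  $ S N    e e e f e $    expand N -> e
   5  $ S e    e e e f e $    match e
   6  $ S      e e f e $      expand S -> C N S
   7  $ S N C  e e f e $      expand C -> N
   8  $ S N N  e e f e $      expand N -> e
   9  $ S N e  e e f e $      match e
  10  $ S N    e f e $        expand N -> e
  11  $ S e    e f e $        match e
  12  $ S      f e $          expand S -> C N S
  13  $ S N C  f e $          expand C -> f
  14  $ S N f  f e $          match f
  15  $ S N    e $            expand N -> e
  16  $ S e    e $            match e
  17  $ S      $              expand S -> ε
Accept reached after 17 steps.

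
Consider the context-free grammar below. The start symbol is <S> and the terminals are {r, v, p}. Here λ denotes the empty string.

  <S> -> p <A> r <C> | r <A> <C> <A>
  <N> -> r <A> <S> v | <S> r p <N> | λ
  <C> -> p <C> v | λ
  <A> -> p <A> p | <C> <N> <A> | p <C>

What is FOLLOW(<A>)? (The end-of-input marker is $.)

FIRST(<S>) = {p, r}
FIRST(<C>) = {λ, p}
FIRST(<N>) = {λ, p, r}  (via <S> r p <N>)
FIRST(<A>) = {p, r}  (via <C> <N> <A>)
FOLLOW(<S>) includes $ since <S> is the start symbol.
FOLLOW(<S>): in <N>->r <A> <S> v, <S> is followed by v with FIRST {v}; in <N>-><S> r p <N>, <S> is followed by r p <N> with FIRST {r}. Thus FOLLOW(<S>) = {$, r, v}.
FOLLOW(<N>): in <N>-><S> r p <N>, the suffix after <N> is empty (adds nothing new); in <A>-><C> <N> <A>, <N> is followed by <A> with FIRST {p, r}. Thus FOLLOW(<N>) = {p, r}.
FOLLOW(<A>): in <S>->p <A> r <C>, <A> is followed by r <C> with FIRST {r}; in <S>->r <A> <C> <A> (occurrence 1), <A> is followed by <C> <A> with FIRST {p, r}; in <S>->r <A> <C> <A> (occurrence 2), the suffix after <A> is empty, so FOLLOW(<A>) ⊇ FOLLOW(<S>) = {$, r, v}; in <N>->r <A> <S> v, <A> is followed by <S> v with FIRST {p, r}; in <A>->p <A> p, <A> is followed by p with FIRST {p}; in <A>-><C> <N> <A>, the suffix after <A> is empty (adds nothing new). Thus FOLLOW(<A>) = {$, p, r, v}.
FOLLOW(<C>): in <S>->p <A> r <C>, the suffix after <C> is empty, so FOLLOW(<C>) ⊇ FOLLOW(<S>) = {$, r, v}; in <S>->r <A> <C> <A>, <C> is followed by <A> with FIRST {p, r}; in <C>->p <C> v, <C> is followed by v with FIRST {v}; in <A>-><C> <N> <A>, <C> is followed by <N> <A> with FIRST {p, r}; in <A>->p <C>, the suffix after <C> is empty, so FOLLOW(<C>) ⊇ FOLLOW(<A>) = {$, p, r, v}. Thus FOLLOW(<C>) = {$, p, r, v}.

{$, p, r, v}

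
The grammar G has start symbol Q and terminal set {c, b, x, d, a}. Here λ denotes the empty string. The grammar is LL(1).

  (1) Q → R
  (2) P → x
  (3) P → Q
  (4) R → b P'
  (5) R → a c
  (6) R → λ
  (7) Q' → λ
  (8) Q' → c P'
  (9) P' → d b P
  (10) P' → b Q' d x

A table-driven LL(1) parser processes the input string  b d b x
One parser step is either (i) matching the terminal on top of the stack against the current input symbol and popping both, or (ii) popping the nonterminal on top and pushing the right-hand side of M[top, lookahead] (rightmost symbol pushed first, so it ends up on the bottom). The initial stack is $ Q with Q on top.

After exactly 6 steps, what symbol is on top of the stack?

P

     Stack    Input      Action
  1  $ Q      b d b x $  expand Q → R
  2  $ R      b d b x $  expand R → b P'
  3  $ P' b   b d b x $  match b
  4  $ P'     d b x $    expand P' → d b P
  5  $ P b d  d b x $    match d
  6  $ P b    b x $      match b
Stack after step 6: $ P (top = P).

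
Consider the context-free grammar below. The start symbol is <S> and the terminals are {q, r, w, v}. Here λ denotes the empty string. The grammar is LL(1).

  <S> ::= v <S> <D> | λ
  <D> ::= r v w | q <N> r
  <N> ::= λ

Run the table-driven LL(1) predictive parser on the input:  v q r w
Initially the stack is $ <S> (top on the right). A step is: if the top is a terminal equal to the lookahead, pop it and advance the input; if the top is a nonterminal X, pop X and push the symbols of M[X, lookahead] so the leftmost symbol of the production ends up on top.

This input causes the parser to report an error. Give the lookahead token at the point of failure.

step 1: stack=$ <S>  input=v q r w $  — expand <S> ::= v <S> <D>
step 2: stack=$ <D> <S> v  input=v q r w $  — match v
step 3: stack=$ <D> <S>  input=q r w $  — expand <S> ::= λ
step 4: stack=$ <D>  input=q r w $  — expand <D> ::= q <N> r
step 5: stack=$ r <N> q  input=q r w $  — match q
step 6: stack=$ r <N>  input=r w $  — expand <N> ::= λ
step 7: stack=$ r  input=r w $  — match r
step 8: stack=$  input=w $  — error: stack empty but input remains

w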